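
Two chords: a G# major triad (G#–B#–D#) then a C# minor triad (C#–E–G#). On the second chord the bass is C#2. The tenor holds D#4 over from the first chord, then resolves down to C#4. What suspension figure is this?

At the second chord the bass is C#2. The suspended D#4 lies a ninth above the bass; after resolving down by step to C#4, the interval above the bass becomes an octave.
Suspension figures are named by those two intervals: 9–8.

9–8 suspension.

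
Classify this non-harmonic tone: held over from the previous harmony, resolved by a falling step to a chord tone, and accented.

Suspension.

Approach: by preparation — the pitch is first a chord tone, then held (tied or repeated) while the harmony changes under it. Departure: down by step. Metric position: strong.
A prepared dissonance that resolves downward by step — a suspension. (The same figure resolving upward would be a retardation.)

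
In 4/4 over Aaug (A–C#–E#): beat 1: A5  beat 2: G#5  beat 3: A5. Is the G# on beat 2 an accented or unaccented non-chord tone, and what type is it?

The harmony at that moment is A augmented triad (A, C#, E#); G#5 is not a chord tone.
It is approached by step down from A5 and left by step up to A5.
Step away and step back to the same note — a neighbor tone (lower neighbor).
It falls on a weak beat, so it is unaccented.

Unaccented neighbor tone.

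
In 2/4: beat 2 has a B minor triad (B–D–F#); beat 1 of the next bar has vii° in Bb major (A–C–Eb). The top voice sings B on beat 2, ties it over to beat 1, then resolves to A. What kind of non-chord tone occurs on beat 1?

Suspension.

The harmony at that moment is A diminished triad (A, C, Eb); B is not a chord tone.
It is held over (the same pitch as the preceding B) and left by step down to A.
Held over from the previous chord and resolving down by step — a suspension.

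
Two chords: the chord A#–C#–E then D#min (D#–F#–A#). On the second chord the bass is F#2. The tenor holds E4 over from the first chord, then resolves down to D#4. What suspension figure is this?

At the second chord the bass is F#2. The suspended E4 lies a seventh above the bass; after resolving down by step to D#4, the interval above the bass becomes a sixth.
Suspension figures are named by those two intervals: 7–6.

7–6 suspension.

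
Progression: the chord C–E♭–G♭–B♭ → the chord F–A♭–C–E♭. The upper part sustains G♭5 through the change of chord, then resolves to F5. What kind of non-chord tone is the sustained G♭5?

The harmony at that moment is F minor seventh chord (F, A♭, C, E♭); G♭5 is not a chord tone.
It is held over (the same pitch as the preceding G♭5) and left by step down to F5.
Held over from the previous chord and resolving down by step — a suspension.

G♭5 is a suspension.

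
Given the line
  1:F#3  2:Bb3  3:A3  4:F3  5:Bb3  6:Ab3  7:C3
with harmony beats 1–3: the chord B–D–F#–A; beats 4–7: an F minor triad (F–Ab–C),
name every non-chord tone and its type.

Bb3 (beat 2) — appoggiatura; Bb3 (beat 5) — appoggiatura.

The harmony at that moment is B minor seventh chord (B, D, F#, A); Bb3 is not a chord tone.
It is approached by leap up from F#3 and left by step down to A3.
Leap in, step out — an appoggiatura.
The harmony at that moment is F minor triad (F, Ab, C); Bb3 is not a chord tone.
It is approached by leap up from F3 and left by step down to Ab3.
Leap in, step out — an appoggiatura.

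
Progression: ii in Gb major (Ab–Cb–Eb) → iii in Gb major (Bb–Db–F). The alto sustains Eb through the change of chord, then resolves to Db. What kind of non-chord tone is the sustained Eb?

The harmony at that moment is Bb minor triad (Bb, Db, F); Eb is not a chord tone.
It is held over (the same pitch as the preceding Eb) and left by step down to Db.
Held over from the previous chord and resolving down by step — a suspension.

Eb is a suspension.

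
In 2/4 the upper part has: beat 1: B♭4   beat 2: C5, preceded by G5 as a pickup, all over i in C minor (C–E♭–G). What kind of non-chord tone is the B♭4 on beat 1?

The harmony at that moment is C minor triad (C, E♭, G); B♭4 is not a chord tone.
It is approached by leap down from G5 and left by step up to C5.
Leap in, step out, metrically accented — an appoggiatura.

Appoggiatura.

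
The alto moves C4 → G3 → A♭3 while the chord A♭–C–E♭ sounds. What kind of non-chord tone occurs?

The harmony at that moment is A♭ major triad (A♭, C, E♭); G3 is not a chord tone.
It is approached by leap down from C4 and left by step up to A♭3.
Leap in, step out — an appoggiatura.

G3 is an appoggiatura.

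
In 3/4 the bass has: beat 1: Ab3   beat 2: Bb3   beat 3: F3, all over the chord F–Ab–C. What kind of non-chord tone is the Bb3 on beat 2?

The harmony at that moment is F minor triad (F, Ab, C); Bb3 is not a chord tone.
It is approached by step up from Ab3 and left by leap down to F3.
Step in, leap out, on a weak beat — an escape tone.

Escape tone.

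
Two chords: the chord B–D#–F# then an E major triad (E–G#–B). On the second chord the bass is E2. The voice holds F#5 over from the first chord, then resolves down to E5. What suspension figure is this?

9–8 suspension.

At the second chord the bass is E2. The suspended F#5 lies a ninth above the bass; after resolving down by step to E5, the interval above the bass becomes an octave.
Suspension figures are named by those two intervals: 9–8.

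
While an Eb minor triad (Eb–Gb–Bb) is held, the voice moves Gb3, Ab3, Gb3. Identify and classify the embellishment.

Ab3 is a neighbor tone.

The harmony at that moment is Eb minor triad (Eb, Gb, Bb); Ab3 is not a chord tone.
It is approached by step up from Gb3 and left by step down to Gb3.
Step away and step back to the same note — a neighbor tone (upper neighbor).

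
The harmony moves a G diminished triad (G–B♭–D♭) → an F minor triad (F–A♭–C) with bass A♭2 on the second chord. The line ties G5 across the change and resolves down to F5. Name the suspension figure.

At the second chord the bass is A♭2. The suspended G5 lies a seventh above the bass; after resolving down by step to F5, the interval above the bass becomes a sixth.
Suspension figures are named by those two intervals: 7–6.

7–6 suspension.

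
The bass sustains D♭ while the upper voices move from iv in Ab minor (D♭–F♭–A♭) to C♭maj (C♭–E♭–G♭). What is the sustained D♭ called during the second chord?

The harmony at that moment is C♭ major triad (C♭, E♭, G♭); D♭ is not a chord tone.
It is held over (the same pitch as the preceding D♭) and then sustained as the same pitch into the next harmony.
Sustained through a change of harmony — a pedal tone.

Pedal tone (pedal point).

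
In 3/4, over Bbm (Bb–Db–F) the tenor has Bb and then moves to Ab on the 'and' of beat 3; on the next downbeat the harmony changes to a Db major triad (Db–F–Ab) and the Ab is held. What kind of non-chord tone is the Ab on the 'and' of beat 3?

Anticipation.

The harmony at that moment is Bb minor triad (Bb, Db, F); Ab is not a chord tone.
It is approached by step down from Bb and then sustained as the same pitch into the next harmony.
Arriving early and becoming a chord tone when the harmony changes — an anticipation.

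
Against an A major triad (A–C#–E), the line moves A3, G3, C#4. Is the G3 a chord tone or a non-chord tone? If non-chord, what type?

Non-chord tone — an escape tone.

The harmony at that moment is A major triad (A, C#, E); G3 is not a chord tone.
It is approached by step down from A3 and left by leap up to C#4.
Step in, leap out — an escape tone.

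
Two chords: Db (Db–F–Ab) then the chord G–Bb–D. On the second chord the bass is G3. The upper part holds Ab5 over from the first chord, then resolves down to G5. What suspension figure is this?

At the second chord the bass is G3. The suspended Ab5 lies a ninth above the bass; after resolving down by step to G5, the interval above the bass becomes an octave.
Suspension figures are named by those two intervals: 9–8.

9–8 suspension.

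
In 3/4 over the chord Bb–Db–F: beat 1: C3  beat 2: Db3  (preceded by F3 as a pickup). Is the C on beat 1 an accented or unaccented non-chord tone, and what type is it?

Accented appoggiatura.

The harmony at that moment is Bb minor triad (Bb, Db, F); C3 is not a chord tone.
It is approached by leap down from F3 and left by step up to Db3.
Leap in, step out — an appoggiatura.
It falls on the downbeat, so it is accented.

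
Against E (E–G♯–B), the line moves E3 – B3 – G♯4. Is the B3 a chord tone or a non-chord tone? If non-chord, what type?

E major triad contains E, G♯, B; B is the fifth, so it is a chord tone.

Chord tone (the fifth of E major triad).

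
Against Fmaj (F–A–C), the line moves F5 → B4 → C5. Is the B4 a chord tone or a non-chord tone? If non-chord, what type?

Non-chord tone — an appoggiatura.

The harmony at that moment is F major triad (F, A, C); B4 is not a chord tone.
It is approached by leap down from F5 and left by step up to C5.
Leap in, step out — an appoggiatura.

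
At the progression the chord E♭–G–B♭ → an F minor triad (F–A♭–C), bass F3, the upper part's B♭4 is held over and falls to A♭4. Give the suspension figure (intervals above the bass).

At the second chord the bass is F3. The suspended B♭4 lies a fourth above the bass; after resolving down by step to A♭4, the interval above the bass becomes a third.
Suspension figures are named by those two intervals: 4–3.

4–3 suspension.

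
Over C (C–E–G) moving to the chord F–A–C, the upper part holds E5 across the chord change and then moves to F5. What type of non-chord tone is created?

E5 is a retardation.

The harmony at that moment is F major triad (F, A, C); E5 is not a chord tone.
It is held over (the same pitch as the preceding E5) and left by step up to F5.
Held over from the previous chord and resolving up by step — a retardation.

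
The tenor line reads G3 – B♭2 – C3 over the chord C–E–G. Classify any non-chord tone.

The harmony at that moment is C major triad (C, E, G); B♭2 is not a chord tone.
It is approached by leap down from G3 and left by step up to C3.
Leap in, step out — an appoggiatura.

B♭2 is an appoggiatura.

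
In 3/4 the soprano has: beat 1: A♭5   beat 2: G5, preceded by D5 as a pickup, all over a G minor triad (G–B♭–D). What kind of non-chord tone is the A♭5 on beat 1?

Appoggiatura.

The harmony at that moment is G minor triad (G, B♭, D); A♭5 is not a chord tone.
It is approached by leap up from D5 and left by step down to G5.
Leap in, step out, metrically accented — an appoggiatura.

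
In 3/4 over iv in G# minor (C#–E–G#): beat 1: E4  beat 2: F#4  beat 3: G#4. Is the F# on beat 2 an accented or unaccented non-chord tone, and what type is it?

Unaccented passing tone.

The harmony at that moment is C# minor triad (C#, E, G#); F#4 is not a chord tone.
It is approached by step up from E4 and left by step up to G#4.
Step in, step out in the same direction — a passing tone.
It falls on a weak beat, so it is unaccented.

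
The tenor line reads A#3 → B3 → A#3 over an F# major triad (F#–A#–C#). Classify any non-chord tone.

B3 is a neighbor tone.

The harmony at that moment is F# major triad (F#, A#, C#); B3 is not a chord tone.
It is approached by step up from A#3 and left by step down to A#3.
Step away and step back to the same note — a neighbor tone (upper neighbor).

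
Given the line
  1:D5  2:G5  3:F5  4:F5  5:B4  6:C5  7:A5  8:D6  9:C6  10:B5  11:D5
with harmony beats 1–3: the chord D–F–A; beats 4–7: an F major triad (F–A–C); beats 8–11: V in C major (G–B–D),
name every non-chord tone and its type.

The harmony at that moment is D minor triad (D, F, A); G5 is not a chord tone.
It is approached by leap up from D5 and left by step down to F5.
Leap in, step out — an appoggiatura.
The harmony at that moment is F major triad (F, A, C); B4 is not a chord tone.
It is approached by leap down from F5 and left by step up to C5.
Leap in, step out — an appoggiatura.
The harmony at that moment is G major triad (G, B, D); C6 is not a chord tone.
It is approached by step down from D6 and left by step down to B5.
Step in, step out in the same direction — a passing tone.

G5 (beat 2) — appoggiatura; B4 (beat 5) — appoggiatura; C6 (beat 9) — passing tone.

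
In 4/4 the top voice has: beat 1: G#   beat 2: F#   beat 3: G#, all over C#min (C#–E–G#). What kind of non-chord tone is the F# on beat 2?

Lower neighbor tone.

The harmony at that moment is C# minor triad (C#, E, G#); F# is not a chord tone.
It is approached by step down from G# and left by step up to G#.
Step away and step back to the same note — a neighbor tone (lower neighbor).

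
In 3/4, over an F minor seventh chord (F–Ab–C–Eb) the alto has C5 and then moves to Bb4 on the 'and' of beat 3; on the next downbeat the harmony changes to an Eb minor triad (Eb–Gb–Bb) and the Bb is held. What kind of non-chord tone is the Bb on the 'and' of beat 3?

Anticipation.

The harmony at that moment is F minor seventh chord (F, Ab, C, Eb); Bb4 is not a chord tone.
It is approached by step down from C5 and then sustained as the same pitch into the next harmony.
Arriving early and becoming a chord tone when the harmony changes — an anticipation.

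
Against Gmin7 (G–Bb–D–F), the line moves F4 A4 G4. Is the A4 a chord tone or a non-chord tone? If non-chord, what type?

Non-chord tone — an appoggiatura.

The harmony at that moment is G minor seventh chord (G, Bb, D, F); A4 is not a chord tone.
It is approached by leap up from F4 and left by step down to G4.
Leap in, step out — an appoggiatura.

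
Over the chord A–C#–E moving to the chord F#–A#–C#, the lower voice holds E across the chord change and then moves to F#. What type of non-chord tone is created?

The harmony at that moment is F# major triad (F#, A#, C#); E is not a chord tone.
It is held over (the same pitch as the preceding E) and left by step up to F#.
Held over from the previous chord and resolving up by step — a retardation.

E is a retardation.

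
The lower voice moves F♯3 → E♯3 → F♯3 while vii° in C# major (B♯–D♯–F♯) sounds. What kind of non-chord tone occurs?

E♯3 is a neighbor tone.

The harmony at that moment is B♯ diminished triad (B♯, D♯, F♯); E♯3 is not a chord tone.
It is approached by step down from F♯3 and left by step up to F♯3.
Step away and step back to the same note — a neighbor tone (lower neighbor).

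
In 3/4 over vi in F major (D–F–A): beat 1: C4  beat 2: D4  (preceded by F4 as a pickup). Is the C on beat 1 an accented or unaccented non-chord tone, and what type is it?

Accented appoggiatura.

The harmony at that moment is D minor triad (D, F, A); C4 is not a chord tone.
It is approached by leap down from F4 and left by step up to D4.
Leap in, step out — an appoggiatura.
It falls on the downbeat, so it is accented.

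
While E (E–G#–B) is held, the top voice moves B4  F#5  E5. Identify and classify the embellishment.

F#5 is an appoggiatura.

The harmony at that moment is E major triad (E, G#, B); F#5 is not a chord tone.
It is approached by leap up from B4 and left by step down to E5.
Leap in, step out — an appoggiatura.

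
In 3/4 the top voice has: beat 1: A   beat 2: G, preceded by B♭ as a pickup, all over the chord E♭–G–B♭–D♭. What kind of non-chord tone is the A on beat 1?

The harmony at that moment is E♭ dominant seventh chord (E♭, G, B♭, D♭); A is not a chord tone.
It is approached by step down from B♭ and left by step down to G.
Step in, step out in the same direction — a passing tone.

Passing tone.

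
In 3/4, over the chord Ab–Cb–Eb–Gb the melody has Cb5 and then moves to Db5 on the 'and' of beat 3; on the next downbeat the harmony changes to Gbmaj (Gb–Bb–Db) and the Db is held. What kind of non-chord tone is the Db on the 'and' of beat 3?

The harmony at that moment is Ab minor seventh chord (Ab, Cb, Eb, Gb); Db5 is not a chord tone.
It is approached by step up from Cb5 and then sustained as the same pitch into the next harmony.
Arriving early and becoming a chord tone when the harmony changes — an anticipation.

Anticipation.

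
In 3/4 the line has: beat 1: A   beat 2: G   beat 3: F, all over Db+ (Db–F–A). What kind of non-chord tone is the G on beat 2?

The harmony at that moment is Db augmented triad (Db, F, A); G is not a chord tone.
It is approached by step down from A and left by step down to F.
Step in, step out in the same direction — a passing tone.

Passing tone.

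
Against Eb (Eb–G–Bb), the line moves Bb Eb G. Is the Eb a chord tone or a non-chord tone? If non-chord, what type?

Eb major triad contains Eb, G, Bb; Eb is the root, so it is a chord tone.

Chord tone (the root of Eb major triad).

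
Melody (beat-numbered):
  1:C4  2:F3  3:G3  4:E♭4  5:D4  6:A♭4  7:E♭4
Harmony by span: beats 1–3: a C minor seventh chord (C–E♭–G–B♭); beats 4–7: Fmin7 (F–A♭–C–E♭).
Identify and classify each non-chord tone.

F3 (beat 2) — appoggiatura; D4 (beat 5) — escape tone.

The harmony at that moment is C minor seventh chord (C, E♭, G, B♭); F3 is not a chord tone.
It is approached by leap down from C4 and left by step up to G3.
Leap in, step out — an appoggiatura.
The harmony at that moment is F minor seventh chord (F, A♭, C, E♭); D4 is not a chord tone.
It is approached by step down from E♭4 and left by leap up to A♭4.
Step in, leap out — an escape tone.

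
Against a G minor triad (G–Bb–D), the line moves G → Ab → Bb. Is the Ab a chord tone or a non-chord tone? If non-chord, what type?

The harmony at that moment is G minor triad (G, Bb, D); Ab is not a chord tone.
It is approached by step up from G and left by step up to Bb.
Step in, step out in the same direction — a passing tone.

Non-chord tone — a passing tone.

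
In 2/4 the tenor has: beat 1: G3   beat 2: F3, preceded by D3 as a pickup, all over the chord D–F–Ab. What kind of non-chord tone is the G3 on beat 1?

Appoggiatura.

The harmony at that moment is D diminished triad (D, F, Ab); G3 is not a chord tone.
It is approached by leap up from D3 and left by step down to F3.
Leap in, step out, metrically accented — an appoggiatura.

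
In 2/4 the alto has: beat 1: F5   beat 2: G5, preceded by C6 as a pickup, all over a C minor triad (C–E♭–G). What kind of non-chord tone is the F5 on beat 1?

The harmony at that moment is C minor triad (C, E♭, G); F5 is not a chord tone.
It is approached by leap down from C6 and left by step up to G5.
Leap in, step out, metrically accented — an appoggiatura.

Appoggiatura.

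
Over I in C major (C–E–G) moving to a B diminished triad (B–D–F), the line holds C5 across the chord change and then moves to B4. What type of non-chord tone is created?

The harmony at that moment is B diminished triad (B, D, F); C5 is not a chord tone.
It is held over (the same pitch as the preceding C5) and left by step down to B4.
Held over from the previous chord and resolving down by step — a suspension.

C5 is a suspension.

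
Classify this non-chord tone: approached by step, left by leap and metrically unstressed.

Escape tone.

Approach: by step. Departure: by leap. Metric position: weak.
Step in, leap out, from a weak position — an escape tone (échappée). (It is the mirror image of the appoggiatura, which leaps in and steps out on a strong beat.)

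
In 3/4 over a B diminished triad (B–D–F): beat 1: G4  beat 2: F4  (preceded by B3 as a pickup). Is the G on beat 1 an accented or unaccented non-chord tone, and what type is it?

The harmony at that moment is B diminished triad (B, D, F); G4 is not a chord tone.
It is approached by leap up from B3 and left by step down to F4.
Leap in, step out — an appoggiatura.
It falls on the downbeat, so it is accented.

Accented appoggiatura.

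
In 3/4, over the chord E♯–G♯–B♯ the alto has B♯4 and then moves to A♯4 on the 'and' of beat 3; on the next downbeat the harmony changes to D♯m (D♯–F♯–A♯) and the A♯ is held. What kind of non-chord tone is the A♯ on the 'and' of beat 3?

The harmony at that moment is E♯ minor triad (E♯, G♯, B♯); A♯4 is not a chord tone.
It is approached by step down from B♯4 and then sustained as the same pitch into the next harmony.
Arriving early and becoming a chord tone when the harmony changes — an anticipation.

Anticipation.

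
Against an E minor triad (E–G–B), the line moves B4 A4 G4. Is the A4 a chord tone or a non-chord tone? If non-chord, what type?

The harmony at that moment is E minor triad (E, G, B); A4 is not a chord tone.
It is approached by step down from B4 and left by step down to G4.
Step in, step out in the same direction — a passing tone.

Non-chord tone — a passing tone.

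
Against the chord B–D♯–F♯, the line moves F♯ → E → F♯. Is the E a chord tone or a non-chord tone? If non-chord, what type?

Non-chord tone — a neighbor tone.

The harmony at that moment is B major triad (B, D♯, F♯); E is not a chord tone.
It is approached by step down from F♯ and left by step up to F♯.
Step away and step back to the same note — a neighbor tone (lower neighbor).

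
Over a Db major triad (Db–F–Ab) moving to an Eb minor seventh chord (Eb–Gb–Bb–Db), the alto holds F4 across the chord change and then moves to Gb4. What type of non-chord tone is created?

The harmony at that moment is Eb minor seventh chord (Eb, Gb, Bb, Db); F4 is not a chord tone.
It is held over (the same pitch as the preceding F4) and left by step up to Gb4.
Held over from the previous chord and resolving up by step — a retardation.

F4 is a retardation.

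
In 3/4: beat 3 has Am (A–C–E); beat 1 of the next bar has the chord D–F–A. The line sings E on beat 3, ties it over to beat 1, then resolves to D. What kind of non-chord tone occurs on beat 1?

The harmony at that moment is D minor triad (D, F, A); E is not a chord tone.
It is held over (the same pitch as the preceding E) and left by step down to D.
Held over from the previous chord and resolving down by step — a suspension.

Suspension.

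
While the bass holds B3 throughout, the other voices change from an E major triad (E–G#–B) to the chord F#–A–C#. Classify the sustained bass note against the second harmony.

The harmony at that moment is F# minor triad (F#, A, C#); B3 is not a chord tone.
It is held over (the same pitch as the preceding B3) and then sustained as the same pitch into the next harmony.
Sustained through a change of harmony — a pedal tone.

Pedal tone (pedal point).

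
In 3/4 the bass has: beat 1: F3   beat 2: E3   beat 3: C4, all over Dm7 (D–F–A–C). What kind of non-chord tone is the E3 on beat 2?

The harmony at that moment is D minor seventh chord (D, F, A, C); E3 is not a chord tone.
It is approached by step down from F3 and left by leap up to C4.
Step in, leap out, on a weak beat — an escape tone.

Escape tone.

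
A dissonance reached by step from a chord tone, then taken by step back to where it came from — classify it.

Approach: by step. Departure: by step in the opposite direction, back to the starting pitch.
Stepwise on both sides but reversing to return to the same chord tone — a neighbor tone. (Had it continued onward in the same direction it would be a passing tone instead.)

Neighbor tone.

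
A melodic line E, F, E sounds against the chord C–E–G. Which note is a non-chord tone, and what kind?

F is a neighbor tone.

The harmony at that moment is C major triad (C, E, G); F is not a chord tone.
It is approached by step up from E and left by step down to E.
Step away and step back to the same note — a neighbor tone (upper neighbor).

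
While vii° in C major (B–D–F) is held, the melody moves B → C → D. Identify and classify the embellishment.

The harmony at that moment is B diminished triad (B, D, F); C is not a chord tone.
It is approached by step up from B and left by step up to D.
Step in, step out in the same direction — a passing tone.

C is a passing tone.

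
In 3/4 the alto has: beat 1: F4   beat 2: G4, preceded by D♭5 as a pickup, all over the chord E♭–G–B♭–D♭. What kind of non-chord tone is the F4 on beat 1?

The harmony at that moment is E♭ dominant seventh chord (E♭, G, B♭, D♭); F4 is not a chord tone.
It is approached by leap down from D♭5 and left by step up to G4.
Leap in, step out, metrically accented — an appoggiatura.

Appoggiatura.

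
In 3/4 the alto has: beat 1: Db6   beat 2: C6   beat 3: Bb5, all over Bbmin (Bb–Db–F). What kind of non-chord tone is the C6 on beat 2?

Passing tone.

The harmony at that moment is Bb minor triad (Bb, Db, F); C6 is not a chord tone.
It is approached by step down from Db6 and left by step down to Bb5.
Step in, step out in the same direction — a passing tone.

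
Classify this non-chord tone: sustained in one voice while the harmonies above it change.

Pedal tone.

Approach: none. Departure: none — a single pitch is sustained while the chords change around it, passing through harmonies that do not contain it.
No melodic motion at all; the dissonance is created entirely by the moving harmonies against the stationary note — a pedal tone (pedal point).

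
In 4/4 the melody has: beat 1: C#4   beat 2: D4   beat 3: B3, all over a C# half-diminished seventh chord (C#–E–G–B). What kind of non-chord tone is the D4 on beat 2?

Escape tone.

The harmony at that moment is C# half-diminished seventh chord (C#, E, G, B); D4 is not a chord tone.
It is approached by step up from C#4 and left by leap down to B3.
Step in, leap out, on a weak beat — an escape tone.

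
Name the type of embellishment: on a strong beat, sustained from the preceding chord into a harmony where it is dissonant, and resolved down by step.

Suspension.

Approach: by preparation — the pitch is first a chord tone, then held (tied or repeated) while the harmony changes under it. Departure: down by step. Metric position: strong.
A prepared dissonance that resolves downward by step — a suspension. (The same figure resolving upward would be a retardation.)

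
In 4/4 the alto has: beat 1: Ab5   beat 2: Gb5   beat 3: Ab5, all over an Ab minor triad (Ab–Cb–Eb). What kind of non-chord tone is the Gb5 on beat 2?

Lower neighbor tone.

The harmony at that moment is Ab minor triad (Ab, Cb, Eb); Gb5 is not a chord tone.
It is approached by step down from Ab5 and left by step up to Ab5.
Step away and step back to the same note — a neighbor tone (lower neighbor).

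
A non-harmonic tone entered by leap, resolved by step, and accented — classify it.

Approach: by leap. Departure: by step. Metric position: strong.
Leap in, step out, in a metrically strong position — an appoggiatura. (It is the mirror image of the escape tone, which steps in and leaps out from a weak position.)

Appoggiatura.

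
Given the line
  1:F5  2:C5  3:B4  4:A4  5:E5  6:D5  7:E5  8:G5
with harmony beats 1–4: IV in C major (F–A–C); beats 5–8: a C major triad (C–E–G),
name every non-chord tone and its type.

The harmony at that moment is F major triad (F, A, C); B4 is not a chord tone.
It is approached by step down from C5 and left by step down to A4.
Step in, step out in the same direction — a passing tone.
The harmony at that moment is C major triad (C, E, G); D5 is not a chord tone.
It is approached by step down from E5 and left by step up to E5.
Step away and step back to the same note — a neighbor tone (lower neighbor).

B4 (beat 3) — passing tone; D5 (beat 6) — neighbor tone.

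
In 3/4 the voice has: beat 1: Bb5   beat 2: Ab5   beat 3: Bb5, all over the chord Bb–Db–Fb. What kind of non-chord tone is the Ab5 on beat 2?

The harmony at that moment is Bb diminished triad (Bb, Db, Fb); Ab5 is not a chord tone.
It is approached by step down from Bb5 and left by step up to Bb5.
Step away and step back to the same note — a neighbor tone (lower neighbor).

Lower neighbor tone.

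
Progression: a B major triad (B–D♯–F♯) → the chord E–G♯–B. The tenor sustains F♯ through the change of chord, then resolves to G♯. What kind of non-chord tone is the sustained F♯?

F♯ is a retardation.

The harmony at that moment is E major triad (E, G♯, B); F♯ is not a chord tone.
It is held over (the same pitch as the preceding F♯) and left by step up to G♯.
Held over from the previous chord and resolving up by step — a retardation.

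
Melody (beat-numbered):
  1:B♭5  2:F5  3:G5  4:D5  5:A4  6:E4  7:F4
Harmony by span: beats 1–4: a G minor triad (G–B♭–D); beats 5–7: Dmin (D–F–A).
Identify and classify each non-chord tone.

The harmony at that moment is G minor triad (G, B♭, D); F5 is not a chord tone.
It is approached by leap down from B♭5 and left by step up to G5.
Leap in, step out — an appoggiatura.
The harmony at that moment is D minor triad (D, F, A); E4 is not a chord tone.
It is approached by leap down from A4 and left by step up to F4.
Leap in, step out — an appoggiatura.

F5 (beat 2) — appoggiatura; E4 (beat 6) — appoggiatura.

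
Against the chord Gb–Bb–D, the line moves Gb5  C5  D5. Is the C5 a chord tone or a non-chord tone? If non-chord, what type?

Non-chord tone — an appoggiatura.

The harmony at that moment is Gb augmented triad (Gb, Bb, D); C5 is not a chord tone.
It is approached by leap down from Gb5 and left by step up to D5.
Leap in, step out — an appoggiatura.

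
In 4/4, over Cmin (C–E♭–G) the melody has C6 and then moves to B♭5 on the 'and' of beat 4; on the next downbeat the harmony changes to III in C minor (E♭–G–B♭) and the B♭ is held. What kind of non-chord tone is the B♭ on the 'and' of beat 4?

The harmony at that moment is C minor triad (C, E♭, G); B♭5 is not a chord tone.
It is approached by step down from C6 and then sustained as the same pitch into the next harmony.
Arriving early and becoming a chord tone when the harmony changes — an anticipation.

Anticipation.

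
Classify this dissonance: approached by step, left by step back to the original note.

Neighbor tone.

Approach: by step. Departure: by step in the opposite direction, back to the starting pitch.
Stepwise on both sides but reversing to return to the same chord tone — a neighbor tone. (Had it continued onward in the same direction it would be a passing tone instead.)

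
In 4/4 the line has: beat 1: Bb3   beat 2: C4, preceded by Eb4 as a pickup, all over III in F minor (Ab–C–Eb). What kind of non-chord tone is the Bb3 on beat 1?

Appoggiatura.

The harmony at that moment is Ab major triad (Ab, C, Eb); Bb3 is not a chord tone.
It is approached by leap down from Eb4 and left by step up to C4.
Leap in, step out, metrically accented — an appoggiatura.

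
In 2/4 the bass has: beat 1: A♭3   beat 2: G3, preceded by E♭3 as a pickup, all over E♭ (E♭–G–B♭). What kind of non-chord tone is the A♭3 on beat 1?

Appoggiatura.

The harmony at that moment is E♭ major triad (E♭, G, B♭); A♭3 is not a chord tone.
It is approached by leap up from E♭3 and left by step down to G3.
Leap in, step out, metrically accented — an appoggiatura.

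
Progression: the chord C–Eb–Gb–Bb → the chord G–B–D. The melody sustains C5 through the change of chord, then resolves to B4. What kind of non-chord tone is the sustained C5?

C5 is a suspension.

The harmony at that moment is G major triad (G, B, D); C5 is not a chord tone.
It is held over (the same pitch as the preceding C5) and left by step down to B4.
Held over from the previous chord and resolving down by step — a suspension.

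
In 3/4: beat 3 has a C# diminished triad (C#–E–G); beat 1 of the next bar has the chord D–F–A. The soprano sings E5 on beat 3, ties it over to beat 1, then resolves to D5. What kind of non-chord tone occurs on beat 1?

Suspension.

The harmony at that moment is D minor triad (D, F, A); E5 is not a chord tone.
It is held over (the same pitch as the preceding E5) and left by step down to D5.
Held over from the previous chord and resolving down by step — a suspension.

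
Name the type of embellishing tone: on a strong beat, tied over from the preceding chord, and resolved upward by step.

Retardation.

Approach: by preparation — the pitch is first a chord tone, then held (tied or repeated) while the harmony changes under it. Departure: up by step. Metric position: strong.
A prepared dissonance that resolves upward by step — a retardation. (The same figure resolving downward would be a suspension.)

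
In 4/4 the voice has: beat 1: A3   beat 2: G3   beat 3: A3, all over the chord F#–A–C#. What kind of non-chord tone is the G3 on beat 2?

Lower neighbor tone.

The harmony at that moment is F# minor triad (F#, A, C#); G3 is not a chord tone.
It is approached by step down from A3 and left by step up to A3.
Step away and step back to the same note — a neighbor tone (lower neighbor).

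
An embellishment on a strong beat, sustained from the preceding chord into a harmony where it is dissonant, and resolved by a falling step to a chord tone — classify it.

Approach: by preparation — the pitch is first a chord tone, then held (tied or repeated) while the harmony changes under it. Departure: down by step. Metric position: strong.
A prepared dissonance that resolves downward by step — a suspension. (The same figure resolving upward would be a retardation.)

Suspension.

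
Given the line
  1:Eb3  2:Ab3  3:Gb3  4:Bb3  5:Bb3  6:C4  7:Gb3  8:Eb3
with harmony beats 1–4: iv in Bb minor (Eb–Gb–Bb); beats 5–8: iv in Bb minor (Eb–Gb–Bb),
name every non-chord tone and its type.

Ab3 (beat 2) — appoggiatura; C4 (beat 6) — escape tone.

The harmony at that moment is Eb minor triad (Eb, Gb, Bb); Ab3 is not a chord tone.
It is approached by leap up from Eb3 and left by step down to Gb3.
Leap in, step out — an appoggiatura.
The harmony at that moment is Eb minor triad (Eb, Gb, Bb); C4 is not a chord tone.
It is approached by step up from Bb3 and left by leap down to Gb3.
Step in, leap out — an escape tone.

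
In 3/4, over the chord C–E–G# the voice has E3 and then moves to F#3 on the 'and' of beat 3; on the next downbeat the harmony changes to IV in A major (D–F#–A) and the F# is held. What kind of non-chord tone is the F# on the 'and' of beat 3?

The harmony at that moment is C augmented triad (C, E, G#); F#3 is not a chord tone.
It is approached by step up from E3 and then sustained as the same pitch into the next harmony.
Arriving early and becoming a chord tone when the harmony changes — an anticipation.

Anticipation.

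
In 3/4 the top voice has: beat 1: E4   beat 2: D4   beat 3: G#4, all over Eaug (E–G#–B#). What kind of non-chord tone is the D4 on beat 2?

Escape tone.

The harmony at that moment is E augmented triad (E, G#, B#); D4 is not a chord tone.
It is approached by step down from E4 and left by leap up to G#4.
Step in, leap out, on a weak beat — an escape tone.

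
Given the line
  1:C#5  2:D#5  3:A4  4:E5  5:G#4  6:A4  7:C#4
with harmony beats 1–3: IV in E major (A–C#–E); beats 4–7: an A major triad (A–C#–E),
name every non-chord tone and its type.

The harmony at that moment is A major triad (A, C#, E); D#5 is not a chord tone.
It is approached by step up from C#5 and left by leap down to A4.
Step in, leap out — an escape tone.
The harmony at that moment is A major triad (A, C#, E); G#4 is not a chord tone.
It is approached by leap down from E5 and left by step up to A4.
Leap in, step out — an appoggiatura.

D#5 (beat 2) — escape tone; G#4 (beat 5) — appoggiatura.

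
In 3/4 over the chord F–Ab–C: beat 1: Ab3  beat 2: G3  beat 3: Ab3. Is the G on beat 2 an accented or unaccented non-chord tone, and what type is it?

The harmony at that moment is F minor triad (F, Ab, C); G3 is not a chord tone.
It is approached by step down from Ab3 and left by step up to Ab3.
Step away and step back to the same note — a neighbor tone (lower neighbor).
It falls on a weak beat, so it is unaccented.

Unaccented neighbor tone.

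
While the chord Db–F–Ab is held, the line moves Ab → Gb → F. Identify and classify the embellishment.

The harmony at that moment is Db major triad (Db, F, Ab); Gb is not a chord tone.
It is approached by step down from Ab and left by step down to F.
Step in, step out in the same direction — a passing tone.

Gb is a passing tone.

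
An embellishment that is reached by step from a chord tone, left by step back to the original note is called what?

Neighbor tone.

Approach: by step. Departure: by step in the opposite direction, back to the starting pitch.
Stepwise on both sides but reversing to return to the same chord tone — a neighbor tone. (Had it continued onward in the same direction it would be a passing tone instead.)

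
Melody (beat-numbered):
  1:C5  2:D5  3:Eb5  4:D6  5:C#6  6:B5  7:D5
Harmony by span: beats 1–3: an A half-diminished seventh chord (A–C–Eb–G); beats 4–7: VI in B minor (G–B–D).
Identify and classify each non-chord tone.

The harmony at that moment is A half-diminished seventh chord (A, C, Eb, G); D5 is not a chord tone.
It is approached by step up from C5 and left by step up to Eb5.
Step in, step out in the same direction — a passing tone.
The harmony at that moment is G major triad (G, B, D); C#6 is not a chord tone.
It is approached by step down from D6 and left by step down to B5.
Step in, step out in the same direction — a passing tone.

D5 (beat 2) — passing tone; C#6 (beat 5) — passing tone.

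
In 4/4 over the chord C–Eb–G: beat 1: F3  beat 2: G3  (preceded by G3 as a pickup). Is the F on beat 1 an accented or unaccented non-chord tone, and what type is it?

Accented neighbor tone.

The harmony at that moment is C minor triad (C, Eb, G); F3 is not a chord tone.
It is approached by step down from G3 and left by step up to G3.
Step away and step back to the same note — a neighbor tone (lower neighbor).
It falls on the downbeat, so it is accented.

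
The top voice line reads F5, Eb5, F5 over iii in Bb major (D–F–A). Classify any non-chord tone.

The harmony at that moment is D minor triad (D, F, A); Eb5 is not a chord tone.
It is approached by step down from F5 and left by step up to F5.
Step away and step back to the same note — a neighbor tone (lower neighbor).

Eb5 is a neighbor tone.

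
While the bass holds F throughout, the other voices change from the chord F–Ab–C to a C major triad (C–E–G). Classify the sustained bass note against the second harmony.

Pedal tone (pedal point).

The harmony at that moment is C major triad (C, E, G); F is not a chord tone.
It is held over (the same pitch as the preceding F) and then sustained as the same pitch into the next harmony.
Sustained through a change of harmony — a pedal tone.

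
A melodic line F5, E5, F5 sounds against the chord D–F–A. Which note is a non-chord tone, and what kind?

The harmony at that moment is D minor triad (D, F, A); E5 is not a chord tone.
It is approached by step down from F5 and left by step up to F5.
Step away and step back to the same note — a neighbor tone (lower neighbor).

E5 is a neighbor tone.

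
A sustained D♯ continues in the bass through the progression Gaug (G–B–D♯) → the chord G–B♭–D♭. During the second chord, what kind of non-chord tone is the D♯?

The harmony at that moment is G diminished triad (G, B♭, D♭); D♯ is not a chord tone.
It is held over (the same pitch as the preceding D♯) and then sustained as the same pitch into the next harmony.
Sustained through a change of harmony — a pedal tone.

Pedal tone (pedal point).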